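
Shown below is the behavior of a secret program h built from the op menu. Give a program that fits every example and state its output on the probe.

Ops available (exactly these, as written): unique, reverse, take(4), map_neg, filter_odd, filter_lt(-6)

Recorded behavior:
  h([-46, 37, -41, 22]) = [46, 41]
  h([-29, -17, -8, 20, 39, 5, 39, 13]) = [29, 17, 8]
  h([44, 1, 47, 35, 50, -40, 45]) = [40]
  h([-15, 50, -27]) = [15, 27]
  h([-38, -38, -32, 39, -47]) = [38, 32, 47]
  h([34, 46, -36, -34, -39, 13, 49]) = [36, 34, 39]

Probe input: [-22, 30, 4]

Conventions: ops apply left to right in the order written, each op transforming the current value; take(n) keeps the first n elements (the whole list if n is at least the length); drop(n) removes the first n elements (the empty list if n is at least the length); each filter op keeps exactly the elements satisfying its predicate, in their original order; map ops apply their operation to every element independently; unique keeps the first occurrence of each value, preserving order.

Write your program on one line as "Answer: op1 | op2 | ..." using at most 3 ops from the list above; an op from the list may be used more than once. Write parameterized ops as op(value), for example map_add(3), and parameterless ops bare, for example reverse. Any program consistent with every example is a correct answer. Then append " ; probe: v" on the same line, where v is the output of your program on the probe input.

filter_lt(-6) | map_neg | unique ; probe: [22]

Check, running the answer program on each example:
  [-46, 37, -41, 22] -> [-46, -41] -> [46, 41] -> [46, 41]
  [-29, -17, -8, 20, 39, 5, 39, 13] -> [-29, -17, -8] -> [29, 17, 8] -> [29, 17, 8]
  [44, 1, 47, 35, 50, -40, 45] -> [-40] -> [40] -> [40]
  [-15, 50, -27] -> [-15, -27] -> [15, 27] -> [15, 27]
  [-38, -38, -32, 39, -47] -> [-38, -38, -32, -47] -> [38, 38, 32, 47] -> [38, 32, 47]
  [34, 46, -36, -34, -39, 13, 49] -> [-36, -34, -39] -> [36, 34, 39] -> [36, 34, 39]
  probe: [-22, 30, 4] -> [-22] -> [22] -> [22]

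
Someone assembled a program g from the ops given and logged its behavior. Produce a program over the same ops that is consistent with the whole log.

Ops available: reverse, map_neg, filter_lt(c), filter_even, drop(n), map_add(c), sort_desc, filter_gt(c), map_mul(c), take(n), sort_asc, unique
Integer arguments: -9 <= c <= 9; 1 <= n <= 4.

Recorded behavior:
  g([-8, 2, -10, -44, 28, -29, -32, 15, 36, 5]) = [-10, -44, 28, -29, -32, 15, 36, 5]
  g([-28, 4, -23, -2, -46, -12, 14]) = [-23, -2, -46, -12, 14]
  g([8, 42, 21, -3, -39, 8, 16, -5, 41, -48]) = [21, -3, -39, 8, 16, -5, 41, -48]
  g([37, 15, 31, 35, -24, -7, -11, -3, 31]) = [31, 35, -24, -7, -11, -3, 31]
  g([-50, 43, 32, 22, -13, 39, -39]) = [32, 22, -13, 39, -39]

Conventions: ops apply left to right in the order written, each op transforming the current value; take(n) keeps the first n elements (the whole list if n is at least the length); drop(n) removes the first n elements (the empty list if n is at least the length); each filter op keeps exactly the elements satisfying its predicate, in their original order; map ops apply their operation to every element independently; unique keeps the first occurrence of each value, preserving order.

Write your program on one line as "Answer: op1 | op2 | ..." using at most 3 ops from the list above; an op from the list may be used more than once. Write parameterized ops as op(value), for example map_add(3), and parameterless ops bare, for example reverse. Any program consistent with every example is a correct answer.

drop(1) | drop(1)

Check, running the answer program on each example:
  [-8, 2, -10, -44, 28, -29, -32, 15, 36, 5] -> [2, -10, -44, 28, -29, -32, 15, 36, 5] -> [-10, -44, 28, -29, -32, 15, 36, 5]
  [-28, 4, -23, -2, -46, -12, 14] -> [4, -23, -2, -46, -12, 14] -> [-23, -2, -46, -12, 14]
  [8, 42, 21, -3, -39, 8, 16, -5, 41, -48] -> [42, 21, -3, -39, 8, 16, -5, 41, -48] -> [21, -3, -39, 8, 16, -5, 41, -48]
  [37, 15, 31, 35, -24, -7, -11, -3, 31] -> [15, 31, 35, -24, -7, -11, -3, 31] -> [31, 35, -24, -7, -11, -3, 31]
  [-50, 43, 32, 22, -13, 39, -39] -> [43, 32, 22, -13, 39, -39] -> [32, 22, -13, 39, -39]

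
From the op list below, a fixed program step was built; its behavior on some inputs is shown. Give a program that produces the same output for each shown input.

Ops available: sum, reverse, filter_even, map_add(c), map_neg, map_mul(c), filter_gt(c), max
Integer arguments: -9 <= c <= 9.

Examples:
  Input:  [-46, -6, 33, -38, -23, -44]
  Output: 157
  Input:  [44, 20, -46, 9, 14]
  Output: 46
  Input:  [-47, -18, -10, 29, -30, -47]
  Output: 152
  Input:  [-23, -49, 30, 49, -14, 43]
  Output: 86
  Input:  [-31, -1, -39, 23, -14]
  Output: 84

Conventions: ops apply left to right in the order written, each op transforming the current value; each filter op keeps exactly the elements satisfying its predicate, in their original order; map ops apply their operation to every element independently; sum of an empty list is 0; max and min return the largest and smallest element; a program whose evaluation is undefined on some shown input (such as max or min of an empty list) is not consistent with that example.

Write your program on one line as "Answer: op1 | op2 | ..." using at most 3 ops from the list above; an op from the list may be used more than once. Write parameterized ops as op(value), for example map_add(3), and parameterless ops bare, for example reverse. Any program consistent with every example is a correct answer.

map_neg | filter_gt(1) | sum

Check, running the answer program on each example:
  [-46, -6, 33, -38, -23, -44] -> [46, 6, -33, 38, 23, 44] -> [46, 6, 38, 23, 44] -> 157
  [44, 20, -46, 9, 14] -> [-44, -20, 46, -9, -14] -> [46] -> 46
  [-47, -18, -10, 29, -30, -47] -> [47, 18, 10, -29, 30, 47] -> [47, 18, 10, 30, 47] -> 152
  [-23, -49, 30, 49, -14, 43] -> [23, 49, -30, -49, 14, -43] -> [23, 49, 14] -> 86
  [-31, -1, -39, 23, -14] -> [31, 1, 39, -23, 14] -> [31, 39, 14] -> 84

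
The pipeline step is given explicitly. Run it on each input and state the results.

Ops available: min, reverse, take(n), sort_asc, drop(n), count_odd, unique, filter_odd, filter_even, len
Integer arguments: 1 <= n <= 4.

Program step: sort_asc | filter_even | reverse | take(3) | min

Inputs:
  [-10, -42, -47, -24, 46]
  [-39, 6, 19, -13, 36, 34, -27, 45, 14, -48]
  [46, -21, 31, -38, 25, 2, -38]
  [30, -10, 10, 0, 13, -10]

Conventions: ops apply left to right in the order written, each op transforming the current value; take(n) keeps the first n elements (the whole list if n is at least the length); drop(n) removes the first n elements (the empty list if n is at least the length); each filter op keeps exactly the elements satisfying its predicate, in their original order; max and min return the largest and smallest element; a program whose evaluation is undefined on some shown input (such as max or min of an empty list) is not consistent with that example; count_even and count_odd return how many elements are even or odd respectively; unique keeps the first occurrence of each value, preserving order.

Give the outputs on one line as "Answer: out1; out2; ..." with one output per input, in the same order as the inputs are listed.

-24; 14; -38; 0

Execution, op by op:
  [-10, -42, -47, -24, 46] -> [-47, -42, -24, -10, 46] -> [-42, -24, -10, 46] -> [46, -10, -24, -42] -> [46, -10, -24] -> -24
  [-39, 6, 19, -13, 36, 34, -27, 45, 14, -48] -> [-48, -39, -27, -13, 6, 14, 19, 34, 36, 45] -> [-48, 6, 14, 34, 36] -> [36, 34, 14, 6, -48] -> [36, 34, 14] -> 14
  [46, -21, 31, -38, 25, 2, -38] -> [-38, -38, -21, 2, 25, 31, 46] -> [-38, -38, 2, 46] -> [46, 2, -38, -38] -> [46, 2, -38] -> -38
  [30, -10, 10, 0, 13, -10] -> [-10, -10, 0, 10, 13, 30] -> [-10, -10, 0, 10, 30] -> [30, 10, 0, -10, -10] -> [30, 10, 0] -> 0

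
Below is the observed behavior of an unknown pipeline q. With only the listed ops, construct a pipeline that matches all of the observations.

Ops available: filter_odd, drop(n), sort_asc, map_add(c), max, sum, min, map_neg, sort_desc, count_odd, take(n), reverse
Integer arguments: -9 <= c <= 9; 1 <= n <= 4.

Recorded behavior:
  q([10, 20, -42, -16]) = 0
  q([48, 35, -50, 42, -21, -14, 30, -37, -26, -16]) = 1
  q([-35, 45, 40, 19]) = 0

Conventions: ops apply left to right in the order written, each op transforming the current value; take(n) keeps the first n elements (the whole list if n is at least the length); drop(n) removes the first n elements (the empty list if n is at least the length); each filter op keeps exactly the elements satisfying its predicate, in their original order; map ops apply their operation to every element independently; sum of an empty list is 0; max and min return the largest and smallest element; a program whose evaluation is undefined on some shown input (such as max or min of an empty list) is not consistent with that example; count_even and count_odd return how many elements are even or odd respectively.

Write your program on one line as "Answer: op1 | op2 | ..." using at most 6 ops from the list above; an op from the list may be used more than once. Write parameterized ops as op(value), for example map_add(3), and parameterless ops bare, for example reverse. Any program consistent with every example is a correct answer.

drop(1) | sort_asc | drop(1) | drop(3) | count_odd

Check, running the answer program on each example:
  [10, 20, -42, -16] -> [20, -42, -16] -> [-42, -16, 20] -> [-16, 20] -> [] -> 0
  [48, 35, -50, 42, -21, -14, 30, -37, -26, -16] -> [35, -50, 42, -21, -14, 30, -37, -26, -16] -> [-50, -37, -26, -21, -16, -14, 30, 35, 42] -> [-37, -26, -21, -16, -14, 30, 35, 42] -> [-16, -14, 30, 35, 42] -> 1
  [-35, 45, 40, 19] -> [45, 40, 19] -> [19, 40, 45] -> [40, 45] -> [] -> 0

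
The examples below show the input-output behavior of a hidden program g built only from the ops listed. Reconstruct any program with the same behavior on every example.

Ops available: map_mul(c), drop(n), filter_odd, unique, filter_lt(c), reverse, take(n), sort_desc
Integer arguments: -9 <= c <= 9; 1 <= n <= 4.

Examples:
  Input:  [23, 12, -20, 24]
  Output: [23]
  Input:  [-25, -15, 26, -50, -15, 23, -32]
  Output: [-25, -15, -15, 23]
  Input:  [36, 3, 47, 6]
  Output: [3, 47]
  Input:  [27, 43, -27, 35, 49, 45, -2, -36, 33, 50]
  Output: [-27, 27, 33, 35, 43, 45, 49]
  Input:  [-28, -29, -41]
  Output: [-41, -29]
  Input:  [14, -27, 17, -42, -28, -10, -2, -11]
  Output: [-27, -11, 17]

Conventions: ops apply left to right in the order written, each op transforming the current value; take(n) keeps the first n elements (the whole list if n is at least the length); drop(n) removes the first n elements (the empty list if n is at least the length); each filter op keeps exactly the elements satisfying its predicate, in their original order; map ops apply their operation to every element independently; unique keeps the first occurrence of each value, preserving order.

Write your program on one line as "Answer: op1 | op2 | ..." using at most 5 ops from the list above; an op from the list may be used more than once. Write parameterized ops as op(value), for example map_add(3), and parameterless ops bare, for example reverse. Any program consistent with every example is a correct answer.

filter_odd | reverse | sort_desc | reverse

Check, running the answer program on each example:
  [23, 12, -20, 24] -> [23] -> [23] -> [23] -> [23]
  [-25, -15, 26, -50, -15, 23, -32] -> [-25, -15, -15, 23] -> [23, -15, -15, -25] -> [23, -15, -15, -25] -> [-25, -15, -15, 23]
  [36, 3, 47, 6] -> [3, 47] -> [47, 3] -> [47, 3] -> [3, 47]
  [27, 43, -27, 35, 49, 45, -2, -36, 33, 50] -> [27, 43, -27, 35, 49, 45, 33] -> [33, 45, 49, 35, -27, 43, 27] -> [49, 45, 43, 35, 33, 27, -27] -> [-27, 27, 33, 35, 43, 45, 49]
  [-28, -29, -41] -> [-29, -41] -> [-41, -29] -> [-29, -41] -> [-41, -29]
  [14, -27, 17, -42, -28, -10, -2, -11] -> [-27, 17, -11] -> [-11, 17, -27] -> [17, -11, -27] -> [-27, -11, 17]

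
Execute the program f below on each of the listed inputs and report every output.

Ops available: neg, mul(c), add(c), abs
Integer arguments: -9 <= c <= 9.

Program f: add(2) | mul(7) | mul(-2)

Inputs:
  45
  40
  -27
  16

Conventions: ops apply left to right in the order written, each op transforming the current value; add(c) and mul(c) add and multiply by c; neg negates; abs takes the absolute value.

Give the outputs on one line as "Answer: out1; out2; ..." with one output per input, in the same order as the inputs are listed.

Execution, op by op:
  45 -> 47 -> 329 -> -658
  40 -> 42 -> 294 -> -588
  -27 -> -25 -> -175 -> 350
  16 -> 18 -> 126 -> -252

-658; -588; 350; -252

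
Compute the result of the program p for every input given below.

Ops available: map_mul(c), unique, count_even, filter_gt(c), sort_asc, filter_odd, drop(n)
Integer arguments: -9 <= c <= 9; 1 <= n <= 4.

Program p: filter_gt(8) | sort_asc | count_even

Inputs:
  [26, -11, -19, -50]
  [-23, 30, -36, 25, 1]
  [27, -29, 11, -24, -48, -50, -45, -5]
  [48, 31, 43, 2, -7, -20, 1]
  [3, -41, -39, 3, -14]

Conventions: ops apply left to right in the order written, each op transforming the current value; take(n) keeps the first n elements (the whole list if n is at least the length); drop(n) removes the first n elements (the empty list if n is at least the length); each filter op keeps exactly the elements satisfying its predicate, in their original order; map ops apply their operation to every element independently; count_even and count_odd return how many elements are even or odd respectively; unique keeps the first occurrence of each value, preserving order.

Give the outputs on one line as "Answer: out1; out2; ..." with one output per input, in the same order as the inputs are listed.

Execution, op by op:
  [26, -11, -19, -50] -> [26] -> [26] -> 1
  [-23, 30, -36, 25, 1] -> [30, 25] -> [25, 30] -> 1
  [27, -29, 11, -24, -48, -50, -45, -5] -> [27, 11] -> [11, 27] -> 0
  [48, 31, 43, 2, -7, -20, 1] -> [48, 31, 43] -> [31, 43, 48] -> 1
  [3, -41, -39, 3, -14] -> [] -> [] -> 0

1; 1; 0; 1; 0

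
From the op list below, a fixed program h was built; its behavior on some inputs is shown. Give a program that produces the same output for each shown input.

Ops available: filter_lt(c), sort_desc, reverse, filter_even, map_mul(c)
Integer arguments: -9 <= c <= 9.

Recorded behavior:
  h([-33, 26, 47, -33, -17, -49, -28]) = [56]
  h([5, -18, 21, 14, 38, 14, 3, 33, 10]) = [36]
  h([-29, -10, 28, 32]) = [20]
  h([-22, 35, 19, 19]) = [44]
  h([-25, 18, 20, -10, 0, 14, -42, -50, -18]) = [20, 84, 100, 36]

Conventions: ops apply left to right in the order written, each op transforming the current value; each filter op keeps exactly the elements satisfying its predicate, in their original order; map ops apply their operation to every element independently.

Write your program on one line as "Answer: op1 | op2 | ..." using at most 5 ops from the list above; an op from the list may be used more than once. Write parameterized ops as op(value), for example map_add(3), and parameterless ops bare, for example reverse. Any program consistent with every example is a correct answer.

filter_lt(-2) | reverse | filter_even | map_mul(-2) | reverse

Check, running the answer program on each example:
  [-33, 26, 47, -33, -17, -49, -28] -> [-33, -33, -17, -49, -28] -> [-28, -49, -17, -33, -33] -> [-28] -> [56] -> [56]
  [5, -18, 21, 14, 38, 14, 3, 33, 10] -> [-18] -> [-18] -> [-18] -> [36] -> [36]
  [-29, -10, 28, 32] -> [-29, -10] -> [-10, -29] -> [-10] -> [20] -> [20]
  [-22, 35, 19, 19] -> [-22] -> [-22] -> [-22] -> [44] -> [44]
  [-25, 18, 20, -10, 0, 14, -42, -50, -18] -> [-25, -10, -42, -50, -18] -> [-18, -50, -42, -10, -25] -> [-18, -50, -42, -10] -> [36, 100, 84, 20] -> [20, 84, 100, 36]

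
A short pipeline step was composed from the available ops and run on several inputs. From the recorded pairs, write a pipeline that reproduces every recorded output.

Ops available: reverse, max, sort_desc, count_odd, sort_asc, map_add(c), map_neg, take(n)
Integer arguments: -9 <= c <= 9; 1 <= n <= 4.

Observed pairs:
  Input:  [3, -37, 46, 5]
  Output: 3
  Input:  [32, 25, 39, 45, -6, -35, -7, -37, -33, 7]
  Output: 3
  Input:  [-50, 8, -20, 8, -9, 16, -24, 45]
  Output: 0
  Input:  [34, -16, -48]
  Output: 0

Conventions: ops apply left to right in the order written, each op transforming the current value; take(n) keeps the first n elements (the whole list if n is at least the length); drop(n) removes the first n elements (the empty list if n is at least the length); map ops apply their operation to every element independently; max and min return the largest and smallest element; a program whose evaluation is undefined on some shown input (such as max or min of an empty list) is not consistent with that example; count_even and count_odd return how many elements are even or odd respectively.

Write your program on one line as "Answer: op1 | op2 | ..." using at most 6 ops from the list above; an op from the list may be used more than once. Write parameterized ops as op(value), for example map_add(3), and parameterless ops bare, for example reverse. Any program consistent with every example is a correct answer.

sort_desc | map_neg | sort_desc | take(3) | count_odd

Check, running the answer program on each example:
  [3, -37, 46, 5] -> [46, 5, 3, -37] -> [-46, -5, -3, 37] -> [37, -3, -5, -46] -> [37, -3, -5] -> 3
  [32, 25, 39, 45, -6, -35, -7, -37, -33, 7] -> [45, 39, 32, 25, 7, -6, -7, -33, -35, -37] -> [-45, -39, -32, -25, -7, 6, 7, 33, 35, 37] -> [37, 35, 33, 7, 6, -7, -25, -32, -39, -45] -> [37, 35, 33] -> 3
  [-50, 8, -20, 8, -9, 16, -24, 45] -> [45, 16, 8, 8, -9, -20, -24, -50] -> [-45, -16, -8, -8, 9, 20, 24, 50] -> [50, 24, 20, 9, -8, -8, -16, -45] -> [50, 24, 20] -> 0
  [34, -16, -48] -> [34, -16, -48] -> [-34, 16, 48] -> [48, 16, -34] -> [48, 16, -34] -> 0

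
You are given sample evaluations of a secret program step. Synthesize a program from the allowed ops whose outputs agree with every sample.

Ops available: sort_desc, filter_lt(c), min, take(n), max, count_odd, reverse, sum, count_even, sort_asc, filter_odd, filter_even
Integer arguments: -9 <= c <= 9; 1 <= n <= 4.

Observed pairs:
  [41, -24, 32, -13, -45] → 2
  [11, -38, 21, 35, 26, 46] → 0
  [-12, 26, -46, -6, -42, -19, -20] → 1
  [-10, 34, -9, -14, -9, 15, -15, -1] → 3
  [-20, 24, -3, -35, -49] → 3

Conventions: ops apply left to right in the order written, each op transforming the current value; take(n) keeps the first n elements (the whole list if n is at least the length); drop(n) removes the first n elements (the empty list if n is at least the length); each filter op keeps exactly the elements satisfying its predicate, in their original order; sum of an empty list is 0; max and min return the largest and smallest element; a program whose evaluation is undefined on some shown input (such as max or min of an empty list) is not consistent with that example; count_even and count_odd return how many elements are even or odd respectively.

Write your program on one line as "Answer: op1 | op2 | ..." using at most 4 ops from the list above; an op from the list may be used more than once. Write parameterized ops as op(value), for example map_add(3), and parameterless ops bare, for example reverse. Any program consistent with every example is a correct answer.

sort_asc | filter_lt(-1) | count_odd

Check, running the answer program on each example:
  [41, -24, 32, -13, -45] -> [-45, -24, -13, 32, 41] -> [-45, -24, -13] -> 2
  [11, -38, 21, 35, 26, 46] -> [-38, 11, 21, 26, 35, 46] -> [-38] -> 0
  [-12, 26, -46, -6, -42, -19, -20] -> [-46, -42, -20, -19, -12, -6, 26] -> [-46, -42, -20, -19, -12, -6] -> 1
  [-10, 34, -9, -14, -9, 15, -15, -1] -> [-15, -14, -10, -9, -9, -1, 15, 34] -> [-15, -14, -10, -9, -9] -> 3
  [-20, 24, -3, -35, -49] -> [-49, -35, -20, -3, 24] -> [-49, -35, -20, -3] -> 3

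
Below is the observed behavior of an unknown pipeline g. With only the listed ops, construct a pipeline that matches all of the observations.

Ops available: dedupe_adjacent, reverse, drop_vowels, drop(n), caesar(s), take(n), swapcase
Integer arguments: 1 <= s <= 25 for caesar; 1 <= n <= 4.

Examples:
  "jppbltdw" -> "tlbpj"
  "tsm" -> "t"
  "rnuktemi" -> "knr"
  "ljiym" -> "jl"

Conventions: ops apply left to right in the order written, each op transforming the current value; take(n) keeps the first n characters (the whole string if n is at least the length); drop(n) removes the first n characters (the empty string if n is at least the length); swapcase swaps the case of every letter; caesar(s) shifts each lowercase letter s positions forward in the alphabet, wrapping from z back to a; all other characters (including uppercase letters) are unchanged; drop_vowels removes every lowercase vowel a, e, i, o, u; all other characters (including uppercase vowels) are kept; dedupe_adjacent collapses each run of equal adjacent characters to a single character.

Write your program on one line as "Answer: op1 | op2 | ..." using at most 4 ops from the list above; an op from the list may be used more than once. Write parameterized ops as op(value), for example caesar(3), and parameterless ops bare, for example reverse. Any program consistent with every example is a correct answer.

dedupe_adjacent | reverse | drop_vowels | drop(2)

Check, running the answer program on each example:
  "jppbltdw" -> "jpbltdw" -> "wdtlbpj" -> "wdtlbpj" -> "tlbpj"
  "tsm" -> "tsm" -> "mst" -> "mst" -> "t"
  "rnuktemi" -> "rnuktemi" -> "imetkunr" -> "mtknr" -> "knr"
  "ljiym" -> "ljiym" -> "myijl" -> "myjl" -> "jl"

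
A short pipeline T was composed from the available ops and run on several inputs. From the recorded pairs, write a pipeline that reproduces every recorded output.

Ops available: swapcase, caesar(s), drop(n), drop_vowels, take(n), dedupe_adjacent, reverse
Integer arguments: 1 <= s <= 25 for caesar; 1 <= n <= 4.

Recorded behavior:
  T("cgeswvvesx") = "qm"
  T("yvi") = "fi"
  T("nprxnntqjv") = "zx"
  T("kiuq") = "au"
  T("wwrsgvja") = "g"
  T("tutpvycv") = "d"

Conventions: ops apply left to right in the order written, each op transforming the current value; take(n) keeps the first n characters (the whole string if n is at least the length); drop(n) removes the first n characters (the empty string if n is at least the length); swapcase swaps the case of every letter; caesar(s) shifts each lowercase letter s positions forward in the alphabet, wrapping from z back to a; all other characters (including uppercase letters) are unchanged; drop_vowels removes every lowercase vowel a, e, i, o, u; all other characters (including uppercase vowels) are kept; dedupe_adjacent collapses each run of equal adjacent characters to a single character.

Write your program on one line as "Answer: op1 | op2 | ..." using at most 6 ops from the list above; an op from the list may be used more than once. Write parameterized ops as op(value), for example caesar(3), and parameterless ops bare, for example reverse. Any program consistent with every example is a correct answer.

drop_vowels | caesar(20) | caesar(16) | take(2) | reverse | dedupe_adjacent

Check, running the answer program on each example:
  "cgeswvvesx" -> "cgswvvsx" -> "wamqppmr" -> "mqcgffch" -> "mq" -> "qm" -> "qm"
  "yvi" -> "yv" -> "sp" -> "if" -> "if" -> "fi" -> "fi"
  "nprxnntqjv" -> "nprxnntqjv" -> "hjlrhhnkdp" -> "xzbhxxdatf" -> "xz" -> "zx" -> "zx"
  "kiuq" -> "kq" -> "ek" -> "ua" -> "ua" -> "au" -> "au"
  "wwrsgvja" -> "wwrsgvj" -> "qqlmapd" -> "ggbcqft" -> "gg" -> "gg" -> "g"
  "tutpvycv" -> "ttpvycv" -> "nnjpswp" -> "ddzfimf" -> "dd" -> "dd" -> "d"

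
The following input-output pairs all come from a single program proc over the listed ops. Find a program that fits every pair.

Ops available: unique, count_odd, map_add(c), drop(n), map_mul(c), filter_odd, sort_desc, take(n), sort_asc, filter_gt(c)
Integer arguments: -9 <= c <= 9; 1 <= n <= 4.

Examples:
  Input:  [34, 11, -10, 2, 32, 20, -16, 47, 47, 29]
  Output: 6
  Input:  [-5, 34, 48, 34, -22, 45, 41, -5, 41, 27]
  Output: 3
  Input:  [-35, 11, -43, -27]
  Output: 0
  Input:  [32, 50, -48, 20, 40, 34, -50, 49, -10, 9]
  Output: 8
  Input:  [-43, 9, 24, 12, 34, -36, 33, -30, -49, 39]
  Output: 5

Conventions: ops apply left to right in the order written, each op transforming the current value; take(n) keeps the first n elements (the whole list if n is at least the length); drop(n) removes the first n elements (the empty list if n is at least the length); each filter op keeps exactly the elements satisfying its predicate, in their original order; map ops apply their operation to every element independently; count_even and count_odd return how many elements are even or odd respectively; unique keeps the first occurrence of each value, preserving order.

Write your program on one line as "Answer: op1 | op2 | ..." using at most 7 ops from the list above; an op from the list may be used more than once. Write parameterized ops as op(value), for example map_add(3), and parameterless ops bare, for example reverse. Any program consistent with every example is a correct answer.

sort_asc | unique | map_add(5) | sort_desc | map_mul(3) | count_odd

Check, running the answer program on each example:
  [34, 11, -10, 2, 32, 20, -16, 47, 47, 29] -> [-16, -10, 2, 11, 20, 29, 32, 34, 47, 47] -> [-16, -10, 2, 11, 20, 29, 32, 34, 47] -> [-11, -5, 7, 16, 25, 34, 37, 39, 52] -> [52, 39, 37, 34, 25, 16, 7, -5, -11] -> [156, 117, 111, 102, 75, 48, 21, -15, -33] -> 6
  [-5, 34, 48, 34, -22, 45, 41, -5, 41, 27] -> [-22, -5, -5, 27, 34, 34, 41, 41, 45, 48] -> [-22, -5, 27, 34, 41, 45, 48] -> [-17, 0, 32, 39, 46, 50, 53] -> [53, 50, 46, 39, 32, 0, -17] -> [159, 150, 138, 117, 96, 0, -51] -> 3
  [-35, 11, -43, -27] -> [-43, -35, -27, 11] -> [-43, -35, -27, 11] -> [-38, -30, -22, 16] -> [16, -22, -30, -38] -> [48, -66, -90, -114] -> 0
  [32, 50, -48, 20, 40, 34, -50, 49, -10, 9] -> [-50, -48, -10, 9, 20, 32, 34, 40, 49, 50] -> [-50, -48, -10, 9, 20, 32, 34, 40, 49, 50] -> [-45, -43, -5, 14, 25, 37, 39, 45, 54, 55] -> [55, 54, 45, 39, 37, 25, 14, -5, -43, -45] -> [165, 162, 135, 117, 111, 75, 42, -15, -129, -135] -> 8
  [-43, 9, 24, 12, 34, -36, 33, -30, -49, 39] -> [-49, -43, -36, -30, 9, 12, 24, 33, 34, 39] -> [-49, -43, -36, -30, 9, 12, 24, 33, 34, 39] -> [-44, -38, -31, -25, 14, 17, 29, 38, 39, 44] -> [44, 39, 38, 29, 17, 14, -25, -31, -38, -44] -> [132, 117, 114, 87, 51, 42, -75, -93, -114, -132] -> 5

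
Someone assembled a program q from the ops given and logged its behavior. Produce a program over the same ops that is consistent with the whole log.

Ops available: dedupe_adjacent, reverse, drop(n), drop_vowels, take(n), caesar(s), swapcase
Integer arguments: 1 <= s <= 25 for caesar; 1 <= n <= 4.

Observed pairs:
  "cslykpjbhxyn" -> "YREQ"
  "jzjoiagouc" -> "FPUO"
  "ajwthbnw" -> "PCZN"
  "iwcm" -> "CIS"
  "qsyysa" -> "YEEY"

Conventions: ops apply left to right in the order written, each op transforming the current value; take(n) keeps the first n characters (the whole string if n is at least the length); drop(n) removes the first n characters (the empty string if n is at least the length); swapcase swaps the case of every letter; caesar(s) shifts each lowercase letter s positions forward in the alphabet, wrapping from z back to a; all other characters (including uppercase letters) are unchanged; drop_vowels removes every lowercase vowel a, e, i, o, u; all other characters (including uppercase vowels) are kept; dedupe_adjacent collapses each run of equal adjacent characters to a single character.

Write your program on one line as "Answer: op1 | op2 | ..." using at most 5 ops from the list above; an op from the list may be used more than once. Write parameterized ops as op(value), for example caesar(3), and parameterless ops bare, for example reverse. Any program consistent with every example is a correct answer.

drop(1) | caesar(18) | take(4) | caesar(14) | swapcase

Check, running the answer program on each example:
  "cslykpjbhxyn" -> "slykpjbhxyn" -> "kdqchbtzpqf" -> "kdqc" -> "yreq" -> "YREQ"
  "jzjoiagouc" -> "zjoiagouc" -> "rbgasygmu" -> "rbga" -> "fpuo" -> "FPUO"
  "ajwthbnw" -> "jwthbnw" -> "bolztfo" -> "bolz" -> "pczn" -> "PCZN"
  "iwcm" -> "wcm" -> "oue" -> "oue" -> "cis" -> "CIS"
  "qsyysa" -> "syysa" -> "kqqks" -> "kqqk" -> "yeey" -> "YEEY"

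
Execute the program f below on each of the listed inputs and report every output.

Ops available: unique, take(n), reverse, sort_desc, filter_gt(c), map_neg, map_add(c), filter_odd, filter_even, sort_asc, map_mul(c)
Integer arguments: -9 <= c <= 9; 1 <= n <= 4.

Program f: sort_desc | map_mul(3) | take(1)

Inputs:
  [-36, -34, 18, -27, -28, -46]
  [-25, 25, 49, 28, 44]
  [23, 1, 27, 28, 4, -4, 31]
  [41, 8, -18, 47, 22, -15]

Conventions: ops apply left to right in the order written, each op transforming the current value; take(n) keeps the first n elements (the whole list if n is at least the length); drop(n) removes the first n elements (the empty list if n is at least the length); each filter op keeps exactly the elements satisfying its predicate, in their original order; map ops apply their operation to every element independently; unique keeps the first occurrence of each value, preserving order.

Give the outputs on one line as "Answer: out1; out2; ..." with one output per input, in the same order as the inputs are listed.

[54]; [147]; [93]; [141]

Execution, op by op:
  [-36, -34, 18, -27, -28, -46] -> [18, -27, -28, -34, -36, -46] -> [54, -81, -84, -102, -108, -138] -> [54]
  [-25, 25, 49, 28, 44] -> [49, 44, 28, 25, -25] -> [147, 132, 84, 75, -75] -> [147]
  [23, 1, 27, 28, 4, -4, 31] -> [31, 28, 27, 23, 4, 1, -4] -> [93, 84, 81, 69, 12, 3, -12] -> [93]
  [41, 8, -18, 47, 22, -15] -> [47, 41, 22, 8, -15, -18] -> [141, 123, 66, 24, -45, -54] -> [141]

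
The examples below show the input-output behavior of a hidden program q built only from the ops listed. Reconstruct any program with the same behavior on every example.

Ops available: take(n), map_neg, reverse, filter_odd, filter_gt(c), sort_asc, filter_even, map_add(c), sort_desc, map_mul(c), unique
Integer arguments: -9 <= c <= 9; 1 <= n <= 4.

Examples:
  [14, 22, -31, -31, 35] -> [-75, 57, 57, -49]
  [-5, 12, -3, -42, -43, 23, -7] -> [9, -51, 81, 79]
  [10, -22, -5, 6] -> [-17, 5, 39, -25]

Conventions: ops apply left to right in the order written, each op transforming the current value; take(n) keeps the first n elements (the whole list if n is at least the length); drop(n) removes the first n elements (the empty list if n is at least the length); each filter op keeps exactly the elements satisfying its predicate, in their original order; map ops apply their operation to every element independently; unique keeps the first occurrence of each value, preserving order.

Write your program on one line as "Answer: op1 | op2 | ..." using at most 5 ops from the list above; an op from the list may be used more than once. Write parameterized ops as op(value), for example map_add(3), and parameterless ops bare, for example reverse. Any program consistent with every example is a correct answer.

map_mul(-2) | map_add(-5) | reverse | take(4)

Check, running the answer program on each example:
  [14, 22, -31, -31, 35] -> [-28, -44, 62, 62, -70] -> [-33, -49, 57, 57, -75] -> [-75, 57, 57, -49, -33] -> [-75, 57, 57, -49]
  [-5, 12, -3, -42, -43, 23, -7] -> [10, -24, 6, 84, 86, -46, 14] -> [5, -29, 1, 79, 81, -51, 9] -> [9, -51, 81, 79, 1, -29, 5] -> [9, -51, 81, 79]
  [10, -22, -5, 6] -> [-20, 44, 10, -12] -> [-25, 39, 5, -17] -> [-17, 5, 39, -25] -> [-17, 5, 39, -25]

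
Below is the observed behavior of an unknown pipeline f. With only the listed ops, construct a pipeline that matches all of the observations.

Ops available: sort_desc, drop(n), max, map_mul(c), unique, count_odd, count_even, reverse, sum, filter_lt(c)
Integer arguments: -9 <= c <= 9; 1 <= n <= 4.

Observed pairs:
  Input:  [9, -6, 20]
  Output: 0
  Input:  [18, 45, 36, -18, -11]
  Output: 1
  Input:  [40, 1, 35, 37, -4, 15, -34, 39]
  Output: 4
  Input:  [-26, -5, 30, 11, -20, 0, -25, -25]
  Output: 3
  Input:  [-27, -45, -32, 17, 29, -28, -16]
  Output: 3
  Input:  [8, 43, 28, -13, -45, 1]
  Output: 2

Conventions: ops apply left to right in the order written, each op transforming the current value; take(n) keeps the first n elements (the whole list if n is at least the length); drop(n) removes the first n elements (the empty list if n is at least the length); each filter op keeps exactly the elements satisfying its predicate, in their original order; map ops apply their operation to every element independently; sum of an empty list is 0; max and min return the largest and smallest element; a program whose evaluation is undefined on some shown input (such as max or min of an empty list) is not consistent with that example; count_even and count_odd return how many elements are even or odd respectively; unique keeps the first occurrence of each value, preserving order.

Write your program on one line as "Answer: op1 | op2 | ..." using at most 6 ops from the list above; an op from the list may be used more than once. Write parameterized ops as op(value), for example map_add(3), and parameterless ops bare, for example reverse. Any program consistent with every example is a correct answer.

map_mul(-8) | unique | drop(4) | reverse | count_even

Check, running the answer program on each example:
  [9, -6, 20] -> [-72, 48, -160] -> [-72, 48, -160] -> [] -> [] -> 0
  [18, 45, 36, -18, -11] -> [-144, -360, -288, 144, 88] -> [-144, -360, -288, 144, 88] -> [88] -> [88] -> 1
  [40, 1, 35, 37, -4, 15, -34, 39] -> [-320, -8, -280, -296, 32, -120, 272, -312] -> [-320, -8, -280, -296, 32, -120, 272, -312] -> [32, -120, 272, -312] -> [-312, 272, -120, 32] -> 4
  [-26, -5, 30, 11, -20, 0, -25, -25] -> [208, 40, -240, -88, 160, 0, 200, 200] -> [208, 40, -240, -88, 160, 0, 200] -> [160, 0, 200] -> [200, 0, 160] -> 3
  [-27, -45, -32, 17, 29, -28, -16] -> [216, 360, 256, -136, -232, 224, 128] -> [216, 360, 256, -136, -232, 224, 128] -> [-232, 224, 128] -> [128, 224, -232] -> 3
  [8, 43, 28, -13, -45, 1] -> [-64, -344, -224, 104, 360, -8] -> [-64, -344, -224, 104, 360, -8] -> [360, -8] -> [-8, 360] -> 2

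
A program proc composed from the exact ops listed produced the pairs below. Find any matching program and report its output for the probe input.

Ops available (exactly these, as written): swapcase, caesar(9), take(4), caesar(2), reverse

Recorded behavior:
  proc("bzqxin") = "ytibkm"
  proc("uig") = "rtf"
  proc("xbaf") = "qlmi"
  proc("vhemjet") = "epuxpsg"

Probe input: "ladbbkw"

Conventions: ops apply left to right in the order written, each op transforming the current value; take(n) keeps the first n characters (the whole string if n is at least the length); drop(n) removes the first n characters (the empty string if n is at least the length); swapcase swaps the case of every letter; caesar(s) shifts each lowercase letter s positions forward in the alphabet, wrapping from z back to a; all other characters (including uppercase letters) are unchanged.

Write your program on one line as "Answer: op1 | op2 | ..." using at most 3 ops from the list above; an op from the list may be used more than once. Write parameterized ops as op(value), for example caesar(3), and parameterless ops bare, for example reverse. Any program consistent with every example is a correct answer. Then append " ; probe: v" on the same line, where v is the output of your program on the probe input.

caesar(9) | caesar(2) | reverse ; probe: "hvmmolw"

Check, running the answer program on each example:
  "bzqxin" -> "kizgrw" -> "mkbity" -> "ytibkm"
  "uig" -> "drp" -> "ftr" -> "rtf"
  "xbaf" -> "gkjo" -> "imlq" -> "qlmi"
  "vhemjet" -> "eqnvsnc" -> "gspxupe" -> "epuxpsg"
  probe: "ladbbkw" -> "ujmkktf" -> "wlommvh" -> "hvmmolw"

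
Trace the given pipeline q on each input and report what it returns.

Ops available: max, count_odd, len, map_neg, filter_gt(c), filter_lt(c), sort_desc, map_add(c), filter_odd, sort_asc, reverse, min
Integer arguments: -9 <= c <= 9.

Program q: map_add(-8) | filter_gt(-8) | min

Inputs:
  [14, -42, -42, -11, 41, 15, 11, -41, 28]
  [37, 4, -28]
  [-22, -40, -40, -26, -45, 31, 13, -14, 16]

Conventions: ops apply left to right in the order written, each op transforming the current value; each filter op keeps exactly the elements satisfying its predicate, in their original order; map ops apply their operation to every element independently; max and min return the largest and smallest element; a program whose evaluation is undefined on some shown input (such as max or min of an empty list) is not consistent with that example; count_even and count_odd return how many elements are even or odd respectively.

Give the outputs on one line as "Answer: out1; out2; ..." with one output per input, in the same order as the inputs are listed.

Execution, op by op:
  [14, -42, -42, -11, 41, 15, 11, -41, 28] -> [6, -50, -50, -19, 33, 7, 3, -49, 20] -> [6, 33, 7, 3, 20] -> 3
  [37, 4, -28] -> [29, -4, -36] -> [29, -4] -> -4
  [-22, -40, -40, -26, -45, 31, 13, -14, 16] -> [-30, -48, -48, -34, -53, 23, 5, -22, 8] -> [23, 5, 8] -> 5

3; -4; 5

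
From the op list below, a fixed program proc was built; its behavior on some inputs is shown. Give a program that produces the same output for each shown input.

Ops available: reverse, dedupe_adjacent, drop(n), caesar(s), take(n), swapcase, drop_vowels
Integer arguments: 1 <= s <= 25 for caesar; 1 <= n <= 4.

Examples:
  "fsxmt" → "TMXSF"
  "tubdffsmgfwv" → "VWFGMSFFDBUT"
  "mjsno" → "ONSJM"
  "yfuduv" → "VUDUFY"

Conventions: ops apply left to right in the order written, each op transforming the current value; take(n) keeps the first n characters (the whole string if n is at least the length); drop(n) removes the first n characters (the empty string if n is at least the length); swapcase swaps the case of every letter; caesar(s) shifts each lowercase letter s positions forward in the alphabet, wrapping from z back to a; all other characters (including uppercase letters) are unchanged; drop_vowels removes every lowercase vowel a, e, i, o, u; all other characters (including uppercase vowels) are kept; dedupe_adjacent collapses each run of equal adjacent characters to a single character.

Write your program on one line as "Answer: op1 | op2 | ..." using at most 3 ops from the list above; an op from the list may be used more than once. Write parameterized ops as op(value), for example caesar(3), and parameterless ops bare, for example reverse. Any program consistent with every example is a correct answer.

swapcase | reverse

Check, running the answer program on each example:
  "fsxmt" -> "FSXMT" -> "TMXSF"
  "tubdffsmgfwv" -> "TUBDFFSMGFWV" -> "VWFGMSFFDBUT"
  "mjsno" -> "MJSNO" -> "ONSJM"
  "yfuduv" -> "YFUDUV" -> "VUDUFY"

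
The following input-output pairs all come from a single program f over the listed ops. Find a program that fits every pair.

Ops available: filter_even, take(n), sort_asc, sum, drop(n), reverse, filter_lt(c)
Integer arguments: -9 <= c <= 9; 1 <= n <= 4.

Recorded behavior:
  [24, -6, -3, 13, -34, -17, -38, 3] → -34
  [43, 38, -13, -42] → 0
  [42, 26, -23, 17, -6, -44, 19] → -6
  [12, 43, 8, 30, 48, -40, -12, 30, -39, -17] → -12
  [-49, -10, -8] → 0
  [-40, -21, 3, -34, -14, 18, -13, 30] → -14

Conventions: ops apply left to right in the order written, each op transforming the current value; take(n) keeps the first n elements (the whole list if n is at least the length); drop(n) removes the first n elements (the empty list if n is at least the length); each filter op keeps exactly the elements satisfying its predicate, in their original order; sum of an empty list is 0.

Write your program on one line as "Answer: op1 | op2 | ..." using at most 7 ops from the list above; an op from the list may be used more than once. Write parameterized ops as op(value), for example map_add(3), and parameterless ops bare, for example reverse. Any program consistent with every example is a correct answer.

drop(2) | filter_even | sort_asc | filter_lt(2) | drop(1) | sum

Check, running the answer program on each example:
  [24, -6, -3, 13, -34, -17, -38, 3] -> [-3, 13, -34, -17, -38, 3] -> [-34, -38] -> [-38, -34] -> [-38, -34] -> [-34] -> -34
  [43, 38, -13, -42] -> [-13, -42] -> [-42] -> [-42] -> [-42] -> [] -> 0
  [42, 26, -23, 17, -6, -44, 19] -> [-23, 17, -6, -44, 19] -> [-6, -44] -> [-44, -6] -> [-44, -6] -> [-6] -> -6
  [12, 43, 8, 30, 48, -40, -12, 30, -39, -17] -> [8, 30, 48, -40, -12, 30, -39, -17] -> [8, 30, 48, -40, -12, 30] -> [-40, -12, 8, 30, 30, 48] -> [-40, -12] -> [-12] -> -12
  [-49, -10, -8] -> [-8] -> [-8] -> [-8] -> [-8] -> [] -> 0
  [-40, -21, 3, -34, -14, 18, -13, 30] -> [3, -34, -14, 18, -13, 30] -> [-34, -14, 18, 30] -> [-34, -14, 18, 30] -> [-34, -14] -> [-14] -> -14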